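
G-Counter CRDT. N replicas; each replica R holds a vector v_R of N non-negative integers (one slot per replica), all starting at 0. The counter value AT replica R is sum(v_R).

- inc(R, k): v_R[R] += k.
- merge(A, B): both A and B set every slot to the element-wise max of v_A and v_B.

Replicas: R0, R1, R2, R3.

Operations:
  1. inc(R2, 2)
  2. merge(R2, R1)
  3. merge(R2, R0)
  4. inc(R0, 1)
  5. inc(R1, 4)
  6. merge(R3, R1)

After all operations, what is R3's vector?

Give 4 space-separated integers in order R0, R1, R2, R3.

Answer: 0 4 2 0

Derivation:
Op 1: inc R2 by 2 -> R2=(0,0,2,0) value=2
Op 2: merge R2<->R1 -> R2=(0,0,2,0) R1=(0,0,2,0)
Op 3: merge R2<->R0 -> R2=(0,0,2,0) R0=(0,0,2,0)
Op 4: inc R0 by 1 -> R0=(1,0,2,0) value=3
Op 5: inc R1 by 4 -> R1=(0,4,2,0) value=6
Op 6: merge R3<->R1 -> R3=(0,4,2,0) R1=(0,4,2,0)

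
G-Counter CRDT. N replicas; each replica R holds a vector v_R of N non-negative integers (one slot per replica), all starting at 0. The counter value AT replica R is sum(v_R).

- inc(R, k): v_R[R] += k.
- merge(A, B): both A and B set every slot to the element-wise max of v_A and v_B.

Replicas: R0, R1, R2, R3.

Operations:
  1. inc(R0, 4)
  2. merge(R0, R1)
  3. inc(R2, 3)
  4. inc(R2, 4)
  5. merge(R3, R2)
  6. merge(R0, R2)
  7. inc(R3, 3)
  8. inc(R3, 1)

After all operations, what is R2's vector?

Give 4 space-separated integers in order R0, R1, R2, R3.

Op 1: inc R0 by 4 -> R0=(4,0,0,0) value=4
Op 2: merge R0<->R1 -> R0=(4,0,0,0) R1=(4,0,0,0)
Op 3: inc R2 by 3 -> R2=(0,0,3,0) value=3
Op 4: inc R2 by 4 -> R2=(0,0,7,0) value=7
Op 5: merge R3<->R2 -> R3=(0,0,7,0) R2=(0,0,7,0)
Op 6: merge R0<->R2 -> R0=(4,0,7,0) R2=(4,0,7,0)
Op 7: inc R3 by 3 -> R3=(0,0,7,3) value=10
Op 8: inc R3 by 1 -> R3=(0,0,7,4) value=11

Answer: 4 0 7 0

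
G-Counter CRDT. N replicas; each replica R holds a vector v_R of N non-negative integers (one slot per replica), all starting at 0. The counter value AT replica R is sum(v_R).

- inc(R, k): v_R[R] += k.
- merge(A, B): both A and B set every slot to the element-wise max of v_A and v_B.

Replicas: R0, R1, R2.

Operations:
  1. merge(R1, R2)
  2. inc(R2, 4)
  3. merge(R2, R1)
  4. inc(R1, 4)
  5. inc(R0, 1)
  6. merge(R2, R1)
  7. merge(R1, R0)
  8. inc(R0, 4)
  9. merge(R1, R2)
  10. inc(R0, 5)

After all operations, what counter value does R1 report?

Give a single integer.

Op 1: merge R1<->R2 -> R1=(0,0,0) R2=(0,0,0)
Op 2: inc R2 by 4 -> R2=(0,0,4) value=4
Op 3: merge R2<->R1 -> R2=(0,0,4) R1=(0,0,4)
Op 4: inc R1 by 4 -> R1=(0,4,4) value=8
Op 5: inc R0 by 1 -> R0=(1,0,0) value=1
Op 6: merge R2<->R1 -> R2=(0,4,4) R1=(0,4,4)
Op 7: merge R1<->R0 -> R1=(1,4,4) R0=(1,4,4)
Op 8: inc R0 by 4 -> R0=(5,4,4) value=13
Op 9: merge R1<->R2 -> R1=(1,4,4) R2=(1,4,4)
Op 10: inc R0 by 5 -> R0=(10,4,4) value=18

Answer: 9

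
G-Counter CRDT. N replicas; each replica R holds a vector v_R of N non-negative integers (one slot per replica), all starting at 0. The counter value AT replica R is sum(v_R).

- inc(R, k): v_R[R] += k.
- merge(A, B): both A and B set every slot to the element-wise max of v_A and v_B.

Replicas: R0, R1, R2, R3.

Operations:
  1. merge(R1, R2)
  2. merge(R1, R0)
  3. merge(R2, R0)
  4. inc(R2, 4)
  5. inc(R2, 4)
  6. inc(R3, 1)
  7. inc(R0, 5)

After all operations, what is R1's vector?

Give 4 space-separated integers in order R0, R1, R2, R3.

Op 1: merge R1<->R2 -> R1=(0,0,0,0) R2=(0,0,0,0)
Op 2: merge R1<->R0 -> R1=(0,0,0,0) R0=(0,0,0,0)
Op 3: merge R2<->R0 -> R2=(0,0,0,0) R0=(0,0,0,0)
Op 4: inc R2 by 4 -> R2=(0,0,4,0) value=4
Op 5: inc R2 by 4 -> R2=(0,0,8,0) value=8
Op 6: inc R3 by 1 -> R3=(0,0,0,1) value=1
Op 7: inc R0 by 5 -> R0=(5,0,0,0) value=5

Answer: 0 0 0 0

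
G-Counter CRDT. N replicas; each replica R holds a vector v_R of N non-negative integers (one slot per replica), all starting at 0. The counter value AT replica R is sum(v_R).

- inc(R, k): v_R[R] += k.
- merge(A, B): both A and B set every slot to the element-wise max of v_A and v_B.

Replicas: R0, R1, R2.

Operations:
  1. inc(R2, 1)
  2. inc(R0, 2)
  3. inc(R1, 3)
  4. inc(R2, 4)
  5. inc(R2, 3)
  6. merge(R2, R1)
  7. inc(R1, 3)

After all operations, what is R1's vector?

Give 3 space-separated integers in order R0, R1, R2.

Op 1: inc R2 by 1 -> R2=(0,0,1) value=1
Op 2: inc R0 by 2 -> R0=(2,0,0) value=2
Op 3: inc R1 by 3 -> R1=(0,3,0) value=3
Op 4: inc R2 by 4 -> R2=(0,0,5) value=5
Op 5: inc R2 by 3 -> R2=(0,0,8) value=8
Op 6: merge R2<->R1 -> R2=(0,3,8) R1=(0,3,8)
Op 7: inc R1 by 3 -> R1=(0,6,8) value=14

Answer: 0 6 8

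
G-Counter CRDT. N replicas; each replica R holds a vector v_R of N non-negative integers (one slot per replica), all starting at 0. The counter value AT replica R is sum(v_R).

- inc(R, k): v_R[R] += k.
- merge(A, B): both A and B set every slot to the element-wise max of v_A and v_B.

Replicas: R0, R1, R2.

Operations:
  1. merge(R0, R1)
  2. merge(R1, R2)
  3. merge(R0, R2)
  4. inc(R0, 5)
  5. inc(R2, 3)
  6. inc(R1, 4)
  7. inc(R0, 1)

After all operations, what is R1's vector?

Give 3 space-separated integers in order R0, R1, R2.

Op 1: merge R0<->R1 -> R0=(0,0,0) R1=(0,0,0)
Op 2: merge R1<->R2 -> R1=(0,0,0) R2=(0,0,0)
Op 3: merge R0<->R2 -> R0=(0,0,0) R2=(0,0,0)
Op 4: inc R0 by 5 -> R0=(5,0,0) value=5
Op 5: inc R2 by 3 -> R2=(0,0,3) value=3
Op 6: inc R1 by 4 -> R1=(0,4,0) value=4
Op 7: inc R0 by 1 -> R0=(6,0,0) value=6

Answer: 0 4 0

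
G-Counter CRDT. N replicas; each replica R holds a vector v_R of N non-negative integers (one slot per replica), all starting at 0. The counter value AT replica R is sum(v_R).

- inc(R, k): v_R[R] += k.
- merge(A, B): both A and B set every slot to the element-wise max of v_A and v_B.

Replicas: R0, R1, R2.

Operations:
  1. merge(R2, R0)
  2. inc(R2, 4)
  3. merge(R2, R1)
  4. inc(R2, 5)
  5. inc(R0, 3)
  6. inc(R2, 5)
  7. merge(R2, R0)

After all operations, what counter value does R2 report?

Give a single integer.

Op 1: merge R2<->R0 -> R2=(0,0,0) R0=(0,0,0)
Op 2: inc R2 by 4 -> R2=(0,0,4) value=4
Op 3: merge R2<->R1 -> R2=(0,0,4) R1=(0,0,4)
Op 4: inc R2 by 5 -> R2=(0,0,9) value=9
Op 5: inc R0 by 3 -> R0=(3,0,0) value=3
Op 6: inc R2 by 5 -> R2=(0,0,14) value=14
Op 7: merge R2<->R0 -> R2=(3,0,14) R0=(3,0,14)

Answer: 17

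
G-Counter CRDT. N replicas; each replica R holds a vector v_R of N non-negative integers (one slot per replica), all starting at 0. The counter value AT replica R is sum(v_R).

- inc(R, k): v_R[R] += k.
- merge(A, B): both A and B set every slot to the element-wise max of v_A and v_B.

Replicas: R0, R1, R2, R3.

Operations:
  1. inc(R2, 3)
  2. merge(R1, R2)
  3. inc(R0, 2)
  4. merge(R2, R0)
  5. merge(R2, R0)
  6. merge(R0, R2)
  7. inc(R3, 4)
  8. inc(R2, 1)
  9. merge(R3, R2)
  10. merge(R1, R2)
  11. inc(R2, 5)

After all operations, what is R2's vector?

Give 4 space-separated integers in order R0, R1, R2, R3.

Op 1: inc R2 by 3 -> R2=(0,0,3,0) value=3
Op 2: merge R1<->R2 -> R1=(0,0,3,0) R2=(0,0,3,0)
Op 3: inc R0 by 2 -> R0=(2,0,0,0) value=2
Op 4: merge R2<->R0 -> R2=(2,0,3,0) R0=(2,0,3,0)
Op 5: merge R2<->R0 -> R2=(2,0,3,0) R0=(2,0,3,0)
Op 6: merge R0<->R2 -> R0=(2,0,3,0) R2=(2,0,3,0)
Op 7: inc R3 by 4 -> R3=(0,0,0,4) value=4
Op 8: inc R2 by 1 -> R2=(2,0,4,0) value=6
Op 9: merge R3<->R2 -> R3=(2,0,4,4) R2=(2,0,4,4)
Op 10: merge R1<->R2 -> R1=(2,0,4,4) R2=(2,0,4,4)
Op 11: inc R2 by 5 -> R2=(2,0,9,4) value=15

Answer: 2 0 9 4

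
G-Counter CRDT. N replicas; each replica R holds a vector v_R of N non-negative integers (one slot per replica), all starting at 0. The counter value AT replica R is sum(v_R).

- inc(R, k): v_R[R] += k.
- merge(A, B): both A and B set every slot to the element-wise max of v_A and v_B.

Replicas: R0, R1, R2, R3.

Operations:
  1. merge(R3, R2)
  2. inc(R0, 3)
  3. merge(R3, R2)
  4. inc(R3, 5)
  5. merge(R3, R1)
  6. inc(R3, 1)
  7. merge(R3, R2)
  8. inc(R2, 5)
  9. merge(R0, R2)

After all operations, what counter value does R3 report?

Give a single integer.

Answer: 6

Derivation:
Op 1: merge R3<->R2 -> R3=(0,0,0,0) R2=(0,0,0,0)
Op 2: inc R0 by 3 -> R0=(3,0,0,0) value=3
Op 3: merge R3<->R2 -> R3=(0,0,0,0) R2=(0,0,0,0)
Op 4: inc R3 by 5 -> R3=(0,0,0,5) value=5
Op 5: merge R3<->R1 -> R3=(0,0,0,5) R1=(0,0,0,5)
Op 6: inc R3 by 1 -> R3=(0,0,0,6) value=6
Op 7: merge R3<->R2 -> R3=(0,0,0,6) R2=(0,0,0,6)
Op 8: inc R2 by 5 -> R2=(0,0,5,6) value=11
Op 9: merge R0<->R2 -> R0=(3,0,5,6) R2=(3,0,5,6)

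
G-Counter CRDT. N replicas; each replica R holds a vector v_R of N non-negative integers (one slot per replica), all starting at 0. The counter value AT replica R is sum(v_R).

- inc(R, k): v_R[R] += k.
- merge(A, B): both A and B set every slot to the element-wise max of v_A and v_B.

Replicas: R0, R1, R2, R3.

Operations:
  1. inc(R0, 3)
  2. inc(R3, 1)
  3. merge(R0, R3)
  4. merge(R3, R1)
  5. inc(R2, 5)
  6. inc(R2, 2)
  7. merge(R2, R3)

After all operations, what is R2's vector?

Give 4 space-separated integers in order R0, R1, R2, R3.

Op 1: inc R0 by 3 -> R0=(3,0,0,0) value=3
Op 2: inc R3 by 1 -> R3=(0,0,0,1) value=1
Op 3: merge R0<->R3 -> R0=(3,0,0,1) R3=(3,0,0,1)
Op 4: merge R3<->R1 -> R3=(3,0,0,1) R1=(3,0,0,1)
Op 5: inc R2 by 5 -> R2=(0,0,5,0) value=5
Op 6: inc R2 by 2 -> R2=(0,0,7,0) value=7
Op 7: merge R2<->R3 -> R2=(3,0,7,1) R3=(3,0,7,1)

Answer: 3 0 7 1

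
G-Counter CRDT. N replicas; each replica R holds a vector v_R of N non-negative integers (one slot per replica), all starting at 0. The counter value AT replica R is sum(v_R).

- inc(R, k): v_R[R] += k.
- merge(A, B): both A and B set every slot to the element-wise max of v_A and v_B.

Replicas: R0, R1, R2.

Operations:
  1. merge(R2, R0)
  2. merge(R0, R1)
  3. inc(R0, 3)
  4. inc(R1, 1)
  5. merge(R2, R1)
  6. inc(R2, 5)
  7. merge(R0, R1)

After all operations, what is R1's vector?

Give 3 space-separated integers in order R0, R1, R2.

Op 1: merge R2<->R0 -> R2=(0,0,0) R0=(0,0,0)
Op 2: merge R0<->R1 -> R0=(0,0,0) R1=(0,0,0)
Op 3: inc R0 by 3 -> R0=(3,0,0) value=3
Op 4: inc R1 by 1 -> R1=(0,1,0) value=1
Op 5: merge R2<->R1 -> R2=(0,1,0) R1=(0,1,0)
Op 6: inc R2 by 5 -> R2=(0,1,5) value=6
Op 7: merge R0<->R1 -> R0=(3,1,0) R1=(3,1,0)

Answer: 3 1 0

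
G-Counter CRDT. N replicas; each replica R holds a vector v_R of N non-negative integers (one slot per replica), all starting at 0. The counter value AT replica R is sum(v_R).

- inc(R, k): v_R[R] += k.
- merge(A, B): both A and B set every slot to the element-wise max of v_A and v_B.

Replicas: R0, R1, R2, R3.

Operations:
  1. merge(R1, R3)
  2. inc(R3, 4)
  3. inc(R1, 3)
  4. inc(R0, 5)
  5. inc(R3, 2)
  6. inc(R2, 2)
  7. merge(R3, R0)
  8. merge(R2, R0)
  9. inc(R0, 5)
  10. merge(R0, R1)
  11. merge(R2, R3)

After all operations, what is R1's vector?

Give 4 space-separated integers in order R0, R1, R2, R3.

Op 1: merge R1<->R3 -> R1=(0,0,0,0) R3=(0,0,0,0)
Op 2: inc R3 by 4 -> R3=(0,0,0,4) value=4
Op 3: inc R1 by 3 -> R1=(0,3,0,0) value=3
Op 4: inc R0 by 5 -> R0=(5,0,0,0) value=5
Op 5: inc R3 by 2 -> R3=(0,0,0,6) value=6
Op 6: inc R2 by 2 -> R2=(0,0,2,0) value=2
Op 7: merge R3<->R0 -> R3=(5,0,0,6) R0=(5,0,0,6)
Op 8: merge R2<->R0 -> R2=(5,0,2,6) R0=(5,0,2,6)
Op 9: inc R0 by 5 -> R0=(10,0,2,6) value=18
Op 10: merge R0<->R1 -> R0=(10,3,2,6) R1=(10,3,2,6)
Op 11: merge R2<->R3 -> R2=(5,0,2,6) R3=(5,0,2,6)

Answer: 10 3 2 6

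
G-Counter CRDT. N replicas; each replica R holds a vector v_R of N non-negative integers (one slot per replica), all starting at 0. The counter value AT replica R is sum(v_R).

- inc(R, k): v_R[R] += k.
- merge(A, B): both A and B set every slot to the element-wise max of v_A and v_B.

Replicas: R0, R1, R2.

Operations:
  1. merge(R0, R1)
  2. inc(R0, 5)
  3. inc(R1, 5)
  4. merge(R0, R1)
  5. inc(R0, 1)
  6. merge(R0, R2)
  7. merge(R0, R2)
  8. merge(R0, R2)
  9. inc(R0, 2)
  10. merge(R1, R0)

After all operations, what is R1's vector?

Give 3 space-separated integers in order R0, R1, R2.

Answer: 8 5 0

Derivation:
Op 1: merge R0<->R1 -> R0=(0,0,0) R1=(0,0,0)
Op 2: inc R0 by 5 -> R0=(5,0,0) value=5
Op 3: inc R1 by 5 -> R1=(0,5,0) value=5
Op 4: merge R0<->R1 -> R0=(5,5,0) R1=(5,5,0)
Op 5: inc R0 by 1 -> R0=(6,5,0) value=11
Op 6: merge R0<->R2 -> R0=(6,5,0) R2=(6,5,0)
Op 7: merge R0<->R2 -> R0=(6,5,0) R2=(6,5,0)
Op 8: merge R0<->R2 -> R0=(6,5,0) R2=(6,5,0)
Op 9: inc R0 by 2 -> R0=(8,5,0) value=13
Op 10: merge R1<->R0 -> R1=(8,5,0) R0=(8,5,0)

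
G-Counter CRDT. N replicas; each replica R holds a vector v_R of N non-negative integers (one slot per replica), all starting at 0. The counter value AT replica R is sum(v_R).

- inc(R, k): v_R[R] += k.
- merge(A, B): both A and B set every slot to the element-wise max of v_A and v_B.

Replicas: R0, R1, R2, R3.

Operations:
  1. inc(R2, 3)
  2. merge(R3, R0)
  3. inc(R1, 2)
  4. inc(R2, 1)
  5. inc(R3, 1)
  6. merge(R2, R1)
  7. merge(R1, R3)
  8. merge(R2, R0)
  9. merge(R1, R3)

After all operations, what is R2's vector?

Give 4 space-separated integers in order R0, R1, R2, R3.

Answer: 0 2 4 0

Derivation:
Op 1: inc R2 by 3 -> R2=(0,0,3,0) value=3
Op 2: merge R3<->R0 -> R3=(0,0,0,0) R0=(0,0,0,0)
Op 3: inc R1 by 2 -> R1=(0,2,0,0) value=2
Op 4: inc R2 by 1 -> R2=(0,0,4,0) value=4
Op 5: inc R3 by 1 -> R3=(0,0,0,1) value=1
Op 6: merge R2<->R1 -> R2=(0,2,4,0) R1=(0,2,4,0)
Op 7: merge R1<->R3 -> R1=(0,2,4,1) R3=(0,2,4,1)
Op 8: merge R2<->R0 -> R2=(0,2,4,0) R0=(0,2,4,0)
Op 9: merge R1<->R3 -> R1=(0,2,4,1) R3=(0,2,4,1)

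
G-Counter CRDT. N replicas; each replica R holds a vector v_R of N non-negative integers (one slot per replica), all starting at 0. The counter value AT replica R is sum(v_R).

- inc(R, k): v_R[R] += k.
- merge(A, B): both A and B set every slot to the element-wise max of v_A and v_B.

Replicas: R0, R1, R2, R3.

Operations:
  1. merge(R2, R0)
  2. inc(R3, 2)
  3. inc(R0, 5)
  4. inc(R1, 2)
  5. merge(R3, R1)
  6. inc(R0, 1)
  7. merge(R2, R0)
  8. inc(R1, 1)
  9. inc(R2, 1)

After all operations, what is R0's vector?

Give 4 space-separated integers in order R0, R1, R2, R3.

Op 1: merge R2<->R0 -> R2=(0,0,0,0) R0=(0,0,0,0)
Op 2: inc R3 by 2 -> R3=(0,0,0,2) value=2
Op 3: inc R0 by 5 -> R0=(5,0,0,0) value=5
Op 4: inc R1 by 2 -> R1=(0,2,0,0) value=2
Op 5: merge R3<->R1 -> R3=(0,2,0,2) R1=(0,2,0,2)
Op 6: inc R0 by 1 -> R0=(6,0,0,0) value=6
Op 7: merge R2<->R0 -> R2=(6,0,0,0) R0=(6,0,0,0)
Op 8: inc R1 by 1 -> R1=(0,3,0,2) value=5
Op 9: inc R2 by 1 -> R2=(6,0,1,0) value=7

Answer: 6 0 0 0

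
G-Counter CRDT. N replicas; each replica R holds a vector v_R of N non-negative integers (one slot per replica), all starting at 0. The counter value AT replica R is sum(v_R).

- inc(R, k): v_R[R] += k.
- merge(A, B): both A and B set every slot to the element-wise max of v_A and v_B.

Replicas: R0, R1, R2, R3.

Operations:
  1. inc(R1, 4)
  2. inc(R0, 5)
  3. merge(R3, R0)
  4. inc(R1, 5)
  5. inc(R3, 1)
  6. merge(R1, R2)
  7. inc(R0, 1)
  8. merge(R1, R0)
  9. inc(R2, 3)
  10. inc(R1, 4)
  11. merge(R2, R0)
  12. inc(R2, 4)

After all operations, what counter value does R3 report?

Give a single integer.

Op 1: inc R1 by 4 -> R1=(0,4,0,0) value=4
Op 2: inc R0 by 5 -> R0=(5,0,0,0) value=5
Op 3: merge R3<->R0 -> R3=(5,0,0,0) R0=(5,0,0,0)
Op 4: inc R1 by 5 -> R1=(0,9,0,0) value=9
Op 5: inc R3 by 1 -> R3=(5,0,0,1) value=6
Op 6: merge R1<->R2 -> R1=(0,9,0,0) R2=(0,9,0,0)
Op 7: inc R0 by 1 -> R0=(6,0,0,0) value=6
Op 8: merge R1<->R0 -> R1=(6,9,0,0) R0=(6,9,0,0)
Op 9: inc R2 by 3 -> R2=(0,9,3,0) value=12
Op 10: inc R1 by 4 -> R1=(6,13,0,0) value=19
Op 11: merge R2<->R0 -> R2=(6,9,3,0) R0=(6,9,3,0)
Op 12: inc R2 by 4 -> R2=(6,9,7,0) value=22

Answer: 6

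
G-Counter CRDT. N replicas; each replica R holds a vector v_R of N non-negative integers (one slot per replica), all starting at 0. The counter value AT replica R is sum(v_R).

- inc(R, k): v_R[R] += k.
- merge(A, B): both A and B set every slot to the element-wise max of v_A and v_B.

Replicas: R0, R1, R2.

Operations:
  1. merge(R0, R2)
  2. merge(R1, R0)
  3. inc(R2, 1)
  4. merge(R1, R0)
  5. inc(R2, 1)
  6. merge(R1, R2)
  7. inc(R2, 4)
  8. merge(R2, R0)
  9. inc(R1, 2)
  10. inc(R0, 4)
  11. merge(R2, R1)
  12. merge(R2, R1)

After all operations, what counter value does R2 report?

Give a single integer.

Op 1: merge R0<->R2 -> R0=(0,0,0) R2=(0,0,0)
Op 2: merge R1<->R0 -> R1=(0,0,0) R0=(0,0,0)
Op 3: inc R2 by 1 -> R2=(0,0,1) value=1
Op 4: merge R1<->R0 -> R1=(0,0,0) R0=(0,0,0)
Op 5: inc R2 by 1 -> R2=(0,0,2) value=2
Op 6: merge R1<->R2 -> R1=(0,0,2) R2=(0,0,2)
Op 7: inc R2 by 4 -> R2=(0,0,6) value=6
Op 8: merge R2<->R0 -> R2=(0,0,6) R0=(0,0,6)
Op 9: inc R1 by 2 -> R1=(0,2,2) value=4
Op 10: inc R0 by 4 -> R0=(4,0,6) value=10
Op 11: merge R2<->R1 -> R2=(0,2,6) R1=(0,2,6)
Op 12: merge R2<->R1 -> R2=(0,2,6) R1=(0,2,6)

Answer: 8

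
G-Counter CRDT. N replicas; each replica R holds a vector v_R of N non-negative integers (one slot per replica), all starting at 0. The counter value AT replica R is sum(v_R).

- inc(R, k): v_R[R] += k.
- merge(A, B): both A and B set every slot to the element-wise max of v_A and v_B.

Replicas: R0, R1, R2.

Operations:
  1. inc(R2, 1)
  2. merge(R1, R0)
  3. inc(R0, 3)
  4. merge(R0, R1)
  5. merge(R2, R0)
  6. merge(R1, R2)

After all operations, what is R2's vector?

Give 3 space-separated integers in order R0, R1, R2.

Answer: 3 0 1

Derivation:
Op 1: inc R2 by 1 -> R2=(0,0,1) value=1
Op 2: merge R1<->R0 -> R1=(0,0,0) R0=(0,0,0)
Op 3: inc R0 by 3 -> R0=(3,0,0) value=3
Op 4: merge R0<->R1 -> R0=(3,0,0) R1=(3,0,0)
Op 5: merge R2<->R0 -> R2=(3,0,1) R0=(3,0,1)
Op 6: merge R1<->R2 -> R1=(3,0,1) R2=(3,0,1)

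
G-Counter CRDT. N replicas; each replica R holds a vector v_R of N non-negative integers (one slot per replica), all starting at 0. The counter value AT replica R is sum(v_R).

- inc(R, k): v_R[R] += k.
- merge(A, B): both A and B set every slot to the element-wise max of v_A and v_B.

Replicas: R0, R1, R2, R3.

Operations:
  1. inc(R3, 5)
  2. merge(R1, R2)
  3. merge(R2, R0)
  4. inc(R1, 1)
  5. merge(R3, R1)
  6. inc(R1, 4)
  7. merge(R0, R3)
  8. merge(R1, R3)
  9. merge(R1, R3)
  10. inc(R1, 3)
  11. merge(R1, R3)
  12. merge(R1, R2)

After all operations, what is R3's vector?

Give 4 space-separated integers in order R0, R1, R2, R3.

Answer: 0 8 0 5

Derivation:
Op 1: inc R3 by 5 -> R3=(0,0,0,5) value=5
Op 2: merge R1<->R2 -> R1=(0,0,0,0) R2=(0,0,0,0)
Op 3: merge R2<->R0 -> R2=(0,0,0,0) R0=(0,0,0,0)
Op 4: inc R1 by 1 -> R1=(0,1,0,0) value=1
Op 5: merge R3<->R1 -> R3=(0,1,0,5) R1=(0,1,0,5)
Op 6: inc R1 by 4 -> R1=(0,5,0,5) value=10
Op 7: merge R0<->R3 -> R0=(0,1,0,5) R3=(0,1,0,5)
Op 8: merge R1<->R3 -> R1=(0,5,0,5) R3=(0,5,0,5)
Op 9: merge R1<->R3 -> R1=(0,5,0,5) R3=(0,5,0,5)
Op 10: inc R1 by 3 -> R1=(0,8,0,5) value=13
Op 11: merge R1<->R3 -> R1=(0,8,0,5) R3=(0,8,0,5)
Op 12: merge R1<->R2 -> R1=(0,8,0,5) R2=(0,8,0,5)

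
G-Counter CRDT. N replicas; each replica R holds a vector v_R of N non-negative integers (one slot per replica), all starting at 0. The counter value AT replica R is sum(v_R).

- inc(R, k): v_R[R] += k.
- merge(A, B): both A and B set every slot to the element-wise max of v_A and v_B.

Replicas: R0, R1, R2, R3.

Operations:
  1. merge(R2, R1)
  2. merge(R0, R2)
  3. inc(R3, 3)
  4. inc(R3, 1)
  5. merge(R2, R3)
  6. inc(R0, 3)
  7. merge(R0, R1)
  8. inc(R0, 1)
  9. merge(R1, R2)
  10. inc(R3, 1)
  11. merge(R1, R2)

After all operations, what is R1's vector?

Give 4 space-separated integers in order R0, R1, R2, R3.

Op 1: merge R2<->R1 -> R2=(0,0,0,0) R1=(0,0,0,0)
Op 2: merge R0<->R2 -> R0=(0,0,0,0) R2=(0,0,0,0)
Op 3: inc R3 by 3 -> R3=(0,0,0,3) value=3
Op 4: inc R3 by 1 -> R3=(0,0,0,4) value=4
Op 5: merge R2<->R3 -> R2=(0,0,0,4) R3=(0,0,0,4)
Op 6: inc R0 by 3 -> R0=(3,0,0,0) value=3
Op 7: merge R0<->R1 -> R0=(3,0,0,0) R1=(3,0,0,0)
Op 8: inc R0 by 1 -> R0=(4,0,0,0) value=4
Op 9: merge R1<->R2 -> R1=(3,0,0,4) R2=(3,0,0,4)
Op 10: inc R3 by 1 -> R3=(0,0,0,5) value=5
Op 11: merge R1<->R2 -> R1=(3,0,0,4) R2=(3,0,0,4)

Answer: 3 0 0 4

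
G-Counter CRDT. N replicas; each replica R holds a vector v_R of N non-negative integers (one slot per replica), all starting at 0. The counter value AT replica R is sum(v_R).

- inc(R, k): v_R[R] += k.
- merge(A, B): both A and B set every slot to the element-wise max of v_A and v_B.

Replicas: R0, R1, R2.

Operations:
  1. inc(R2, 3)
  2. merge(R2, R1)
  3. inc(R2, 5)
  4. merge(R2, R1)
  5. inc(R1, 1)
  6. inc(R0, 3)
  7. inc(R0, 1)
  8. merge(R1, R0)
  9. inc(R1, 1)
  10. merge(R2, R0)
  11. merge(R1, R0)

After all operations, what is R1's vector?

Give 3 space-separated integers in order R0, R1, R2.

Op 1: inc R2 by 3 -> R2=(0,0,3) value=3
Op 2: merge R2<->R1 -> R2=(0,0,3) R1=(0,0,3)
Op 3: inc R2 by 5 -> R2=(0,0,8) value=8
Op 4: merge R2<->R1 -> R2=(0,0,8) R1=(0,0,8)
Op 5: inc R1 by 1 -> R1=(0,1,8) value=9
Op 6: inc R0 by 3 -> R0=(3,0,0) value=3
Op 7: inc R0 by 1 -> R0=(4,0,0) value=4
Op 8: merge R1<->R0 -> R1=(4,1,8) R0=(4,1,8)
Op 9: inc R1 by 1 -> R1=(4,2,8) value=14
Op 10: merge R2<->R0 -> R2=(4,1,8) R0=(4,1,8)
Op 11: merge R1<->R0 -> R1=(4,2,8) R0=(4,2,8)

Answer: 4 2 8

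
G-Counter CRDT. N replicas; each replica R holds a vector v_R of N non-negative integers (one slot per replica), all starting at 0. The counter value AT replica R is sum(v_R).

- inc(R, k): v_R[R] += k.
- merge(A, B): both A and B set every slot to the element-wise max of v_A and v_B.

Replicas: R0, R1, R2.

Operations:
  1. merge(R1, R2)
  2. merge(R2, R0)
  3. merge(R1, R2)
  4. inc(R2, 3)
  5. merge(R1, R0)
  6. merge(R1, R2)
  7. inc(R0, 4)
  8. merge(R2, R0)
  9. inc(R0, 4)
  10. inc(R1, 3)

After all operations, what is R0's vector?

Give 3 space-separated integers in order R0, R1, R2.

Answer: 8 0 3

Derivation:
Op 1: merge R1<->R2 -> R1=(0,0,0) R2=(0,0,0)
Op 2: merge R2<->R0 -> R2=(0,0,0) R0=(0,0,0)
Op 3: merge R1<->R2 -> R1=(0,0,0) R2=(0,0,0)
Op 4: inc R2 by 3 -> R2=(0,0,3) value=3
Op 5: merge R1<->R0 -> R1=(0,0,0) R0=(0,0,0)
Op 6: merge R1<->R2 -> R1=(0,0,3) R2=(0,0,3)
Op 7: inc R0 by 4 -> R0=(4,0,0) value=4
Op 8: merge R2<->R0 -> R2=(4,0,3) R0=(4,0,3)
Op 9: inc R0 by 4 -> R0=(8,0,3) value=11
Op 10: inc R1 by 3 -> R1=(0,3,3) value=6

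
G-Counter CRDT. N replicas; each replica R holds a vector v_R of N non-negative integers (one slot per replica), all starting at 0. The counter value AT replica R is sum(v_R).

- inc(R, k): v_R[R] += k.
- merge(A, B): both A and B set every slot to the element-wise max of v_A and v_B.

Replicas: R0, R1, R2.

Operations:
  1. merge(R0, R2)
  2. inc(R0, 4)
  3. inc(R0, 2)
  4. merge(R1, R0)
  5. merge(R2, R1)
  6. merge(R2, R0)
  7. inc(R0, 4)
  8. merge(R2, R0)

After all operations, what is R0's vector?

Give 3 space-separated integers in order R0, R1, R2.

Answer: 10 0 0

Derivation:
Op 1: merge R0<->R2 -> R0=(0,0,0) R2=(0,0,0)
Op 2: inc R0 by 4 -> R0=(4,0,0) value=4
Op 3: inc R0 by 2 -> R0=(6,0,0) value=6
Op 4: merge R1<->R0 -> R1=(6,0,0) R0=(6,0,0)
Op 5: merge R2<->R1 -> R2=(6,0,0) R1=(6,0,0)
Op 6: merge R2<->R0 -> R2=(6,0,0) R0=(6,0,0)
Op 7: inc R0 by 4 -> R0=(10,0,0) value=10
Op 8: merge R2<->R0 -> R2=(10,0,0) R0=(10,0,0)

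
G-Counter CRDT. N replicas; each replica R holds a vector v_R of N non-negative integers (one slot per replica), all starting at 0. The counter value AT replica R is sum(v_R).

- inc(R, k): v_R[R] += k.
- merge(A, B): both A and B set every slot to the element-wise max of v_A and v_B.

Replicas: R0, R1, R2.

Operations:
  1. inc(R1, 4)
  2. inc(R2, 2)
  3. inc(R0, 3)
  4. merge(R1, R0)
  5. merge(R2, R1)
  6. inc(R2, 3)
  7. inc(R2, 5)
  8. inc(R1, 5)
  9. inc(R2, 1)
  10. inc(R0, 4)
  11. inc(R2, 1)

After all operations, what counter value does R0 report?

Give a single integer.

Answer: 11

Derivation:
Op 1: inc R1 by 4 -> R1=(0,4,0) value=4
Op 2: inc R2 by 2 -> R2=(0,0,2) value=2
Op 3: inc R0 by 3 -> R0=(3,0,0) value=3
Op 4: merge R1<->R0 -> R1=(3,4,0) R0=(3,4,0)
Op 5: merge R2<->R1 -> R2=(3,4,2) R1=(3,4,2)
Op 6: inc R2 by 3 -> R2=(3,4,5) value=12
Op 7: inc R2 by 5 -> R2=(3,4,10) value=17
Op 8: inc R1 by 5 -> R1=(3,9,2) value=14
Op 9: inc R2 by 1 -> R2=(3,4,11) value=18
Op 10: inc R0 by 4 -> R0=(7,4,0) value=11
Op 11: inc R2 by 1 -> R2=(3,4,12) value=19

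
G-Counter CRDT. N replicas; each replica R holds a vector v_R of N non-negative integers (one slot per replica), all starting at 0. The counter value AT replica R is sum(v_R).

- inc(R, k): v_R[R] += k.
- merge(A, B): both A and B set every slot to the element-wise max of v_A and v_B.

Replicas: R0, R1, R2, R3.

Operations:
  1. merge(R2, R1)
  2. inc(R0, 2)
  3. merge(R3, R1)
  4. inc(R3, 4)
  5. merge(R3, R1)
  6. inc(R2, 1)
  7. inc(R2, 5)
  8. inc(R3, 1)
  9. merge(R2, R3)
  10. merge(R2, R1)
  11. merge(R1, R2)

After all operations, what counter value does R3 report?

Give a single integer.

Op 1: merge R2<->R1 -> R2=(0,0,0,0) R1=(0,0,0,0)
Op 2: inc R0 by 2 -> R0=(2,0,0,0) value=2
Op 3: merge R3<->R1 -> R3=(0,0,0,0) R1=(0,0,0,0)
Op 4: inc R3 by 4 -> R3=(0,0,0,4) value=4
Op 5: merge R3<->R1 -> R3=(0,0,0,4) R1=(0,0,0,4)
Op 6: inc R2 by 1 -> R2=(0,0,1,0) value=1
Op 7: inc R2 by 5 -> R2=(0,0,6,0) value=6
Op 8: inc R3 by 1 -> R3=(0,0,0,5) value=5
Op 9: merge R2<->R3 -> R2=(0,0,6,5) R3=(0,0,6,5)
Op 10: merge R2<->R1 -> R2=(0,0,6,5) R1=(0,0,6,5)
Op 11: merge R1<->R2 -> R1=(0,0,6,5) R2=(0,0,6,5)

Answer: 11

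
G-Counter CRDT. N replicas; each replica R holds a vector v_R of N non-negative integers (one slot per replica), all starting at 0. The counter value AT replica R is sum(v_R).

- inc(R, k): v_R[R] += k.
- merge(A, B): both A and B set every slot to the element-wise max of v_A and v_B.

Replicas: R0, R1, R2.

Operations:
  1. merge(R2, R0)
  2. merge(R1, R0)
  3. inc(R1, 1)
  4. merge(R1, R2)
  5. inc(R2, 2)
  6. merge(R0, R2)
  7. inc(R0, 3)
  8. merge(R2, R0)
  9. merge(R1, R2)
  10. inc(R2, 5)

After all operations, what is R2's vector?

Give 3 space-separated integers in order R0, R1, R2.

Answer: 3 1 7

Derivation:
Op 1: merge R2<->R0 -> R2=(0,0,0) R0=(0,0,0)
Op 2: merge R1<->R0 -> R1=(0,0,0) R0=(0,0,0)
Op 3: inc R1 by 1 -> R1=(0,1,0) value=1
Op 4: merge R1<->R2 -> R1=(0,1,0) R2=(0,1,0)
Op 5: inc R2 by 2 -> R2=(0,1,2) value=3
Op 6: merge R0<->R2 -> R0=(0,1,2) R2=(0,1,2)
Op 7: inc R0 by 3 -> R0=(3,1,2) value=6
Op 8: merge R2<->R0 -> R2=(3,1,2) R0=(3,1,2)
Op 9: merge R1<->R2 -> R1=(3,1,2) R2=(3,1,2)
Op 10: inc R2 by 5 -> R2=(3,1,7) value=11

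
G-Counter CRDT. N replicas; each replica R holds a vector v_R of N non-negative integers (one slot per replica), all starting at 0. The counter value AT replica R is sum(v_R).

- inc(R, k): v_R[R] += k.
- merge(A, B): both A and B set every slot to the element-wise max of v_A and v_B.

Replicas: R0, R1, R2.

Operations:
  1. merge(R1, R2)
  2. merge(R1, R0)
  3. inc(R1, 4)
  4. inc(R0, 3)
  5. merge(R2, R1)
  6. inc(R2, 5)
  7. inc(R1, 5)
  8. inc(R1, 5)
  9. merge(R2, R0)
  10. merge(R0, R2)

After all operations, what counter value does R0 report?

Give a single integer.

Answer: 12

Derivation:
Op 1: merge R1<->R2 -> R1=(0,0,0) R2=(0,0,0)
Op 2: merge R1<->R0 -> R1=(0,0,0) R0=(0,0,0)
Op 3: inc R1 by 4 -> R1=(0,4,0) value=4
Op 4: inc R0 by 3 -> R0=(3,0,0) value=3
Op 5: merge R2<->R1 -> R2=(0,4,0) R1=(0,4,0)
Op 6: inc R2 by 5 -> R2=(0,4,5) value=9
Op 7: inc R1 by 5 -> R1=(0,9,0) value=9
Op 8: inc R1 by 5 -> R1=(0,14,0) value=14
Op 9: merge R2<->R0 -> R2=(3,4,5) R0=(3,4,5)
Op 10: merge R0<->R2 -> R0=(3,4,5) R2=(3,4,5)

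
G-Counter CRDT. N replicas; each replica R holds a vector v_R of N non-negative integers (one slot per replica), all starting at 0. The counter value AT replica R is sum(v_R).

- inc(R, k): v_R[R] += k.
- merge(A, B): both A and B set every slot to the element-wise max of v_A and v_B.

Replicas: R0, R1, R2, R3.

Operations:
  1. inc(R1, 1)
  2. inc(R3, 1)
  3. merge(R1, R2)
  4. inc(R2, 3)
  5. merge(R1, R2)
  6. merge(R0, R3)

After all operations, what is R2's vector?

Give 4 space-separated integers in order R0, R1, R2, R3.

Op 1: inc R1 by 1 -> R1=(0,1,0,0) value=1
Op 2: inc R3 by 1 -> R3=(0,0,0,1) value=1
Op 3: merge R1<->R2 -> R1=(0,1,0,0) R2=(0,1,0,0)
Op 4: inc R2 by 3 -> R2=(0,1,3,0) value=4
Op 5: merge R1<->R2 -> R1=(0,1,3,0) R2=(0,1,3,0)
Op 6: merge R0<->R3 -> R0=(0,0,0,1) R3=(0,0,0,1)

Answer: 0 1 3 0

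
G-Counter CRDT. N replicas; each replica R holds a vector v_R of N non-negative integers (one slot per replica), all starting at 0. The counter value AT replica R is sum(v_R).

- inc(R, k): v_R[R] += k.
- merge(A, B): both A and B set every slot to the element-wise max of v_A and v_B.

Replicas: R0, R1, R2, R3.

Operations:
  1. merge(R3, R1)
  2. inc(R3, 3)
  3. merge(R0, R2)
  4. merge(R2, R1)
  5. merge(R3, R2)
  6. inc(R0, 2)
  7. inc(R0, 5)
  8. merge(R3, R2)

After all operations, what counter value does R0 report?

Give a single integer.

Op 1: merge R3<->R1 -> R3=(0,0,0,0) R1=(0,0,0,0)
Op 2: inc R3 by 3 -> R3=(0,0,0,3) value=3
Op 3: merge R0<->R2 -> R0=(0,0,0,0) R2=(0,0,0,0)
Op 4: merge R2<->R1 -> R2=(0,0,0,0) R1=(0,0,0,0)
Op 5: merge R3<->R2 -> R3=(0,0,0,3) R2=(0,0,0,3)
Op 6: inc R0 by 2 -> R0=(2,0,0,0) value=2
Op 7: inc R0 by 5 -> R0=(7,0,0,0) value=7
Op 8: merge R3<->R2 -> R3=(0,0,0,3) R2=(0,0,0,3)

Answer: 7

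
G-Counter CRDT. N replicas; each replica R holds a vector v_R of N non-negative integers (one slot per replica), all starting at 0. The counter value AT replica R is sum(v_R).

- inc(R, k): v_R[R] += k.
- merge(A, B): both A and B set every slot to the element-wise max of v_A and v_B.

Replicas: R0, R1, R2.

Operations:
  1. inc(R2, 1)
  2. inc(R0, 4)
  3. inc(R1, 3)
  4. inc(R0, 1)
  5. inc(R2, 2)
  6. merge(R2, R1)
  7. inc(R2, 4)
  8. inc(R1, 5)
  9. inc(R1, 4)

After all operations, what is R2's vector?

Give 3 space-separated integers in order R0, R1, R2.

Answer: 0 3 7

Derivation:
Op 1: inc R2 by 1 -> R2=(0,0,1) value=1
Op 2: inc R0 by 4 -> R0=(4,0,0) value=4
Op 3: inc R1 by 3 -> R1=(0,3,0) value=3
Op 4: inc R0 by 1 -> R0=(5,0,0) value=5
Op 5: inc R2 by 2 -> R2=(0,0,3) value=3
Op 6: merge R2<->R1 -> R2=(0,3,3) R1=(0,3,3)
Op 7: inc R2 by 4 -> R2=(0,3,7) value=10
Op 8: inc R1 by 5 -> R1=(0,8,3) value=11
Op 9: inc R1 by 4 -> R1=(0,12,3) value=15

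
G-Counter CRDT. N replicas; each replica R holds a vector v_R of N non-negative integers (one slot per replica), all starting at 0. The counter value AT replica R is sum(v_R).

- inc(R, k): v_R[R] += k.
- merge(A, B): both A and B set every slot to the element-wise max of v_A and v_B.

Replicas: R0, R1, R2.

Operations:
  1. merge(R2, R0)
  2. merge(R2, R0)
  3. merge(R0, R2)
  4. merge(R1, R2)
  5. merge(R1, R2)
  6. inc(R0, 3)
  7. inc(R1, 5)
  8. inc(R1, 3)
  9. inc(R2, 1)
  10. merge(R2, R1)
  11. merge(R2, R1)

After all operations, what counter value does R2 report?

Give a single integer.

Op 1: merge R2<->R0 -> R2=(0,0,0) R0=(0,0,0)
Op 2: merge R2<->R0 -> R2=(0,0,0) R0=(0,0,0)
Op 3: merge R0<->R2 -> R0=(0,0,0) R2=(0,0,0)
Op 4: merge R1<->R2 -> R1=(0,0,0) R2=(0,0,0)
Op 5: merge R1<->R2 -> R1=(0,0,0) R2=(0,0,0)
Op 6: inc R0 by 3 -> R0=(3,0,0) value=3
Op 7: inc R1 by 5 -> R1=(0,5,0) value=5
Op 8: inc R1 by 3 -> R1=(0,8,0) value=8
Op 9: inc R2 by 1 -> R2=(0,0,1) value=1
Op 10: merge R2<->R1 -> R2=(0,8,1) R1=(0,8,1)
Op 11: merge R2<->R1 -> R2=(0,8,1) R1=(0,8,1)

Answer: 9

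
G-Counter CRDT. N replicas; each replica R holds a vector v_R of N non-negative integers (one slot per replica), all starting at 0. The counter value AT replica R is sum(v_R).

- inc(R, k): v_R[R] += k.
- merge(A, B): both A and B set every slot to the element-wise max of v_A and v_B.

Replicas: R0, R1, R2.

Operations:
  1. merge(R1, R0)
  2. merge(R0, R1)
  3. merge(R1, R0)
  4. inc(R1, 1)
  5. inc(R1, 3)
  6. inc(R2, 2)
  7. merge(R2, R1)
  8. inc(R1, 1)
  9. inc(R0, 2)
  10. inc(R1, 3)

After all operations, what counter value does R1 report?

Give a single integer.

Answer: 10

Derivation:
Op 1: merge R1<->R0 -> R1=(0,0,0) R0=(0,0,0)
Op 2: merge R0<->R1 -> R0=(0,0,0) R1=(0,0,0)
Op 3: merge R1<->R0 -> R1=(0,0,0) R0=(0,0,0)
Op 4: inc R1 by 1 -> R1=(0,1,0) value=1
Op 5: inc R1 by 3 -> R1=(0,4,0) value=4
Op 6: inc R2 by 2 -> R2=(0,0,2) value=2
Op 7: merge R2<->R1 -> R2=(0,4,2) R1=(0,4,2)
Op 8: inc R1 by 1 -> R1=(0,5,2) value=7
Op 9: inc R0 by 2 -> R0=(2,0,0) value=2
Op 10: inc R1 by 3 -> R1=(0,8,2) value=10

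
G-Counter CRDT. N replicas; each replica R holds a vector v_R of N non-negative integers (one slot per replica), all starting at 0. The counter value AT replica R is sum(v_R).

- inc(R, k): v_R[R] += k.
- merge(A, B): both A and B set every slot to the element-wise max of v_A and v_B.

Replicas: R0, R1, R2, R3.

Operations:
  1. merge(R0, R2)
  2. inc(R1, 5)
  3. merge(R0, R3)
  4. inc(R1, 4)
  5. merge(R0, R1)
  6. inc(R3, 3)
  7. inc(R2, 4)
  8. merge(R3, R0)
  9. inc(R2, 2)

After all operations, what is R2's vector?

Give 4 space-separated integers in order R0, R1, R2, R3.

Answer: 0 0 6 0

Derivation:
Op 1: merge R0<->R2 -> R0=(0,0,0,0) R2=(0,0,0,0)
Op 2: inc R1 by 5 -> R1=(0,5,0,0) value=5
Op 3: merge R0<->R3 -> R0=(0,0,0,0) R3=(0,0,0,0)
Op 4: inc R1 by 4 -> R1=(0,9,0,0) value=9
Op 5: merge R0<->R1 -> R0=(0,9,0,0) R1=(0,9,0,0)
Op 6: inc R3 by 3 -> R3=(0,0,0,3) value=3
Op 7: inc R2 by 4 -> R2=(0,0,4,0) value=4
Op 8: merge R3<->R0 -> R3=(0,9,0,3) R0=(0,9,0,3)
Op 9: inc R2 by 2 -> R2=(0,0,6,0) value=6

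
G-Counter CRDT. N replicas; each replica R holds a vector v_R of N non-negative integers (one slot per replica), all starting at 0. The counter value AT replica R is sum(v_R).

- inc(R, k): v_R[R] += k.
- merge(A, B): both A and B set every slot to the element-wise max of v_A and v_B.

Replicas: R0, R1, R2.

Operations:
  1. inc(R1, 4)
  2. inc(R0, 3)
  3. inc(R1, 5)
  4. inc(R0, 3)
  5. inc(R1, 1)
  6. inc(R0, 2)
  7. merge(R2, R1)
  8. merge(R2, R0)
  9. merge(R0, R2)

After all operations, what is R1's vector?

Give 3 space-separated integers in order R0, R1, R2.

Answer: 0 10 0

Derivation:
Op 1: inc R1 by 4 -> R1=(0,4,0) value=4
Op 2: inc R0 by 3 -> R0=(3,0,0) value=3
Op 3: inc R1 by 5 -> R1=(0,9,0) value=9
Op 4: inc R0 by 3 -> R0=(6,0,0) value=6
Op 5: inc R1 by 1 -> R1=(0,10,0) value=10
Op 6: inc R0 by 2 -> R0=(8,0,0) value=8
Op 7: merge R2<->R1 -> R2=(0,10,0) R1=(0,10,0)
Op 8: merge R2<->R0 -> R2=(8,10,0) R0=(8,10,0)
Op 9: merge R0<->R2 -> R0=(8,10,0) R2=(8,10,0)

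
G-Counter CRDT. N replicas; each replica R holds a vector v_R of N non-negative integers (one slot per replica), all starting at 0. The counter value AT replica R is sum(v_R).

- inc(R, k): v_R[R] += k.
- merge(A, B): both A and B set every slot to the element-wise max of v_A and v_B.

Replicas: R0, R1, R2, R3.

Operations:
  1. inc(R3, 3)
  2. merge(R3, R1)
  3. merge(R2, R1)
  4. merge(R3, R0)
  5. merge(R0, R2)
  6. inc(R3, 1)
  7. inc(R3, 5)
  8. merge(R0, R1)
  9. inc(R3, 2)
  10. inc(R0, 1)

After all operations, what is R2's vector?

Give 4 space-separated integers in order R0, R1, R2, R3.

Answer: 0 0 0 3

Derivation:
Op 1: inc R3 by 3 -> R3=(0,0,0,3) value=3
Op 2: merge R3<->R1 -> R3=(0,0,0,3) R1=(0,0,0,3)
Op 3: merge R2<->R1 -> R2=(0,0,0,3) R1=(0,0,0,3)
Op 4: merge R3<->R0 -> R3=(0,0,0,3) R0=(0,0,0,3)
Op 5: merge R0<->R2 -> R0=(0,0,0,3) R2=(0,0,0,3)
Op 6: inc R3 by 1 -> R3=(0,0,0,4) value=4
Op 7: inc R3 by 5 -> R3=(0,0,0,9) value=9
Op 8: merge R0<->R1 -> R0=(0,0,0,3) R1=(0,0,0,3)
Op 9: inc R3 by 2 -> R3=(0,0,0,11) value=11
Op 10: inc R0 by 1 -> R0=(1,0,0,3) value=4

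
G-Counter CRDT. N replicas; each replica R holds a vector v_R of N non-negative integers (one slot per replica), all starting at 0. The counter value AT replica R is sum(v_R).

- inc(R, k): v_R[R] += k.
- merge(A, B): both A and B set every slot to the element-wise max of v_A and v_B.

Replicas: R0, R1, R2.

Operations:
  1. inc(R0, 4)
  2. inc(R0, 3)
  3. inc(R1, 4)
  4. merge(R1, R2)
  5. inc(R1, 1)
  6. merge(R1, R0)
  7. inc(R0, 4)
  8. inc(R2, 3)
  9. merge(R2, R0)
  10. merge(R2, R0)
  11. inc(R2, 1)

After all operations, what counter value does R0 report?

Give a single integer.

Answer: 19

Derivation:
Op 1: inc R0 by 4 -> R0=(4,0,0) value=4
Op 2: inc R0 by 3 -> R0=(7,0,0) value=7
Op 3: inc R1 by 4 -> R1=(0,4,0) value=4
Op 4: merge R1<->R2 -> R1=(0,4,0) R2=(0,4,0)
Op 5: inc R1 by 1 -> R1=(0,5,0) value=5
Op 6: merge R1<->R0 -> R1=(7,5,0) R0=(7,5,0)
Op 7: inc R0 by 4 -> R0=(11,5,0) value=16
Op 8: inc R2 by 3 -> R2=(0,4,3) value=7
Op 9: merge R2<->R0 -> R2=(11,5,3) R0=(11,5,3)
Op 10: merge R2<->R0 -> R2=(11,5,3) R0=(11,5,3)
Op 11: inc R2 by 1 -> R2=(11,5,4) value=20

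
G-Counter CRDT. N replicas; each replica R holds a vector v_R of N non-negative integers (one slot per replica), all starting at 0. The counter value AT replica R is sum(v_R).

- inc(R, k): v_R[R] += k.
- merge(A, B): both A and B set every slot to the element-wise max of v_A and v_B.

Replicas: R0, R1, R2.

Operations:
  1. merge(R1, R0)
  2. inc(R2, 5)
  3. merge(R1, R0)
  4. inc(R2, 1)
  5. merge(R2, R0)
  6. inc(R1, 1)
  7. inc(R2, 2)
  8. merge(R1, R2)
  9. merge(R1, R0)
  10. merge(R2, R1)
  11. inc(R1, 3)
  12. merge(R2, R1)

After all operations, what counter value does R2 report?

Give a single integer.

Answer: 12

Derivation:
Op 1: merge R1<->R0 -> R1=(0,0,0) R0=(0,0,0)
Op 2: inc R2 by 5 -> R2=(0,0,5) value=5
Op 3: merge R1<->R0 -> R1=(0,0,0) R0=(0,0,0)
Op 4: inc R2 by 1 -> R2=(0,0,6) value=6
Op 5: merge R2<->R0 -> R2=(0,0,6) R0=(0,0,6)
Op 6: inc R1 by 1 -> R1=(0,1,0) value=1
Op 7: inc R2 by 2 -> R2=(0,0,8) value=8
Op 8: merge R1<->R2 -> R1=(0,1,8) R2=(0,1,8)
Op 9: merge R1<->R0 -> R1=(0,1,8) R0=(0,1,8)
Op 10: merge R2<->R1 -> R2=(0,1,8) R1=(0,1,8)
Op 11: inc R1 by 3 -> R1=(0,4,8) value=12
Op 12: merge R2<->R1 -> R2=(0,4,8) R1=(0,4,8)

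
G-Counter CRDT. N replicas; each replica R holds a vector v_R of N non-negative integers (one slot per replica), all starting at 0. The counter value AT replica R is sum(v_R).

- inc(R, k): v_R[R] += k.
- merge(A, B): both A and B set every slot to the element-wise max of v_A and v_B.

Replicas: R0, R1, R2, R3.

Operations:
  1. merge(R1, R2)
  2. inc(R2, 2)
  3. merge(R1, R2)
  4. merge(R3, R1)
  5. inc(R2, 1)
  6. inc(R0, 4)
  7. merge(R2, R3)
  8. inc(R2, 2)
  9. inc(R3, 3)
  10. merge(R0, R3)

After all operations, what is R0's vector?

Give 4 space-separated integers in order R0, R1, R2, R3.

Answer: 4 0 3 3

Derivation:
Op 1: merge R1<->R2 -> R1=(0,0,0,0) R2=(0,0,0,0)
Op 2: inc R2 by 2 -> R2=(0,0,2,0) value=2
Op 3: merge R1<->R2 -> R1=(0,0,2,0) R2=(0,0,2,0)
Op 4: merge R3<->R1 -> R3=(0,0,2,0) R1=(0,0,2,0)
Op 5: inc R2 by 1 -> R2=(0,0,3,0) value=3
Op 6: inc R0 by 4 -> R0=(4,0,0,0) value=4
Op 7: merge R2<->R3 -> R2=(0,0,3,0) R3=(0,0,3,0)
Op 8: inc R2 by 2 -> R2=(0,0,5,0) value=5
Op 9: inc R3 by 3 -> R3=(0,0,3,3) value=6
Op 10: merge R0<->R3 -> R0=(4,0,3,3) R3=(4,0,3,3)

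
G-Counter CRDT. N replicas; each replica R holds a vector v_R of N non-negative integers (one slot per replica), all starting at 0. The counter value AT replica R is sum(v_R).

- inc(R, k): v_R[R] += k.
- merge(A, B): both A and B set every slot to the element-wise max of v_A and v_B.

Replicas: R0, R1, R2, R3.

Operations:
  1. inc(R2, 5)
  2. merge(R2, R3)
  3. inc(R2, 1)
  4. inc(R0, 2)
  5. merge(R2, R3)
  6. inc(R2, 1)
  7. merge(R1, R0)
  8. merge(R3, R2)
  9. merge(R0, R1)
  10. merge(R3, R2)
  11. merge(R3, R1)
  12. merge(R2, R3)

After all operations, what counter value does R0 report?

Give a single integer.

Op 1: inc R2 by 5 -> R2=(0,0,5,0) value=5
Op 2: merge R2<->R3 -> R2=(0,0,5,0) R3=(0,0,5,0)
Op 3: inc R2 by 1 -> R2=(0,0,6,0) value=6
Op 4: inc R0 by 2 -> R0=(2,0,0,0) value=2
Op 5: merge R2<->R3 -> R2=(0,0,6,0) R3=(0,0,6,0)
Op 6: inc R2 by 1 -> R2=(0,0,7,0) value=7
Op 7: merge R1<->R0 -> R1=(2,0,0,0) R0=(2,0,0,0)
Op 8: merge R3<->R2 -> R3=(0,0,7,0) R2=(0,0,7,0)
Op 9: merge R0<->R1 -> R0=(2,0,0,0) R1=(2,0,0,0)
Op 10: merge R3<->R2 -> R3=(0,0,7,0) R2=(0,0,7,0)
Op 11: merge R3<->R1 -> R3=(2,0,7,0) R1=(2,0,7,0)
Op 12: merge R2<->R3 -> R2=(2,0,7,0) R3=(2,0,7,0)

Answer: 2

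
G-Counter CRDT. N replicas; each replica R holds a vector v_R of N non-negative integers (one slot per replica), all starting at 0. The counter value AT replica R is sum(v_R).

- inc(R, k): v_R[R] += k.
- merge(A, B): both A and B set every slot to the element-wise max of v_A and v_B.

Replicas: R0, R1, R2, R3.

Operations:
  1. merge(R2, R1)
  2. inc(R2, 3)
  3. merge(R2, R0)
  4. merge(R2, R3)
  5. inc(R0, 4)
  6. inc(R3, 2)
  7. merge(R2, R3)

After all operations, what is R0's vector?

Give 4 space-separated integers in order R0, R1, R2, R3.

Op 1: merge R2<->R1 -> R2=(0,0,0,0) R1=(0,0,0,0)
Op 2: inc R2 by 3 -> R2=(0,0,3,0) value=3
Op 3: merge R2<->R0 -> R2=(0,0,3,0) R0=(0,0,3,0)
Op 4: merge R2<->R3 -> R2=(0,0,3,0) R3=(0,0,3,0)
Op 5: inc R0 by 4 -> R0=(4,0,3,0) value=7
Op 6: inc R3 by 2 -> R3=(0,0,3,2) value=5
Op 7: merge R2<->R3 -> R2=(0,0,3,2) R3=(0,0,3,2)

Answer: 4 0 3 0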